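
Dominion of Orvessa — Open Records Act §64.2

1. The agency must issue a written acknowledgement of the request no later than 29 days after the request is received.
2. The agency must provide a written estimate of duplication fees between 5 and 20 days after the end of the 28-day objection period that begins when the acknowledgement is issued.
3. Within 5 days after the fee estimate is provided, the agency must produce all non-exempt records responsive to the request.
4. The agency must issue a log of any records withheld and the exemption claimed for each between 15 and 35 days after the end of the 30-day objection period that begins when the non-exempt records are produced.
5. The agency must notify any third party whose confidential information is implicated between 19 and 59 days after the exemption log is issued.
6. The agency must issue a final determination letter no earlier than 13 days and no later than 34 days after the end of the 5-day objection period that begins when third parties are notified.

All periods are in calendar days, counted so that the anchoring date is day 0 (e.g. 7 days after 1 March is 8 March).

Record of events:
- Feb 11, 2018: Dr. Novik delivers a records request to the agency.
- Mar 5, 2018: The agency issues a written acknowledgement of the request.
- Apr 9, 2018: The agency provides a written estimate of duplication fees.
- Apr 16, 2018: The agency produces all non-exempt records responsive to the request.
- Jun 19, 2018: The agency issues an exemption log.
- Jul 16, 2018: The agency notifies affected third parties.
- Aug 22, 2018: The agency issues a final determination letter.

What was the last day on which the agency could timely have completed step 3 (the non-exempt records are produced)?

Apr 14, 2018

Step 3 runs from Apr 9, 2018, when the fee estimate is provided. 5 days after Apr 9, 2018 is Apr 14, 2018.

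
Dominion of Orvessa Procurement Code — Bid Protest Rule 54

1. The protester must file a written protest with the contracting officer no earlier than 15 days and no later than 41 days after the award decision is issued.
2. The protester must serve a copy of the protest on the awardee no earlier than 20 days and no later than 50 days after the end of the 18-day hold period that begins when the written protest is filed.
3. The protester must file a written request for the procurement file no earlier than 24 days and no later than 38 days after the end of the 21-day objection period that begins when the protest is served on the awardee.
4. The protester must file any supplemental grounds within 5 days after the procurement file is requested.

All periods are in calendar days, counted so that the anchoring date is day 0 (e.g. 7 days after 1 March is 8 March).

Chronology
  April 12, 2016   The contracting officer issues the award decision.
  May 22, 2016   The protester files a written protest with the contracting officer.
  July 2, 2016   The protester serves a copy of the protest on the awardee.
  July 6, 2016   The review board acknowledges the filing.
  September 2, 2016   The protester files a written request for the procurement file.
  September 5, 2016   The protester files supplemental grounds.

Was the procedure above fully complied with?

(1) the permitted window runs from April 12, 2016 + 15 = April 27, 2016 to April 12, 2016 + 41 = May 23, 2016; done May 22, 2016 — within the window.
(2) the permitted window runs from June 9, 2016 + 20 = June 29, 2016 to June 9, 2016 + 50 = July 29, 2016; done July 2, 2016 — within the window.
(3) the permitted window runs from July 23, 2016 + 24 = August 16, 2016 to July 23, 2016 + 38 = August 30, 2016; September 2, 2016 is 3 days past the end of the window.
Later steps need not be reached.

No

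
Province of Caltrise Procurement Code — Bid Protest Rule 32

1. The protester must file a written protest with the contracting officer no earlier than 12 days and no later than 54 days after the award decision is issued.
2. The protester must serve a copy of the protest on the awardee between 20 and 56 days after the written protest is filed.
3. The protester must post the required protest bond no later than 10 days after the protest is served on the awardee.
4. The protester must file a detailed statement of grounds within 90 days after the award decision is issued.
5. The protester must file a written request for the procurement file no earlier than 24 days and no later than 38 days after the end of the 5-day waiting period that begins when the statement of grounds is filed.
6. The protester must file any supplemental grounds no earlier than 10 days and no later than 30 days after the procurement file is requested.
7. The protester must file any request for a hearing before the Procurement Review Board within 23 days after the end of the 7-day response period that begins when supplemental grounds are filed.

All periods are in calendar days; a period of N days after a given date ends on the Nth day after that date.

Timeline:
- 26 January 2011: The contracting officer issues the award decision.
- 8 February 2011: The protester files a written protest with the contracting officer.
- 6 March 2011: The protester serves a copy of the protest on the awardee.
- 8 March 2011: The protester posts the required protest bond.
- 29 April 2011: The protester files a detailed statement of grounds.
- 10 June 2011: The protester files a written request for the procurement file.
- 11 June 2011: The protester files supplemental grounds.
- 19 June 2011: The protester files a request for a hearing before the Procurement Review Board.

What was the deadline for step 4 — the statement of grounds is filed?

26 April 2011

Step 4 runs from 26 January 2011, when the award decision is issued. 90 days after 26 January 2011 is 26 April 2011.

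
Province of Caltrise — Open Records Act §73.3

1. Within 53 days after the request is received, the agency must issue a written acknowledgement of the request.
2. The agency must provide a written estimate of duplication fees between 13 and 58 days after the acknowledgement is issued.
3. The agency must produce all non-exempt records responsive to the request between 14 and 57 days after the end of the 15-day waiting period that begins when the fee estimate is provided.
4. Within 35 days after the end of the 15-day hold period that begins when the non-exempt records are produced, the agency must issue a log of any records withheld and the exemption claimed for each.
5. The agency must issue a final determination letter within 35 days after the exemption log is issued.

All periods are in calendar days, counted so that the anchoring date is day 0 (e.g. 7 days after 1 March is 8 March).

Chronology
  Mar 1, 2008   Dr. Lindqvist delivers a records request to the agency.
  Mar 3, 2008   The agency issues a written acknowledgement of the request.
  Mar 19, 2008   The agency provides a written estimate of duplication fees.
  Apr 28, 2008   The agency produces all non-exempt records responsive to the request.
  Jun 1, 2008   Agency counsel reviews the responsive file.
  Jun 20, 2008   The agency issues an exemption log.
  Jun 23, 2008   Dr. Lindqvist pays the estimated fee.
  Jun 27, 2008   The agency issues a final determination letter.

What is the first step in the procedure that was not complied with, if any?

Step 1 — counting 53 days from Mar 1, 2008 (when the request is received) gives a deadline of Apr 23, 2008; done Mar 3, 2008 — timely.
Step 2 — 13 and 58 days from Mar 3, 2008 (when the acknowledgement is issued) are Mar 16, 2008 and Apr 30, 2008 respectively; done Mar 19, 2008 — within the window.
Step 3 — 14 and 57 days from Apr 3, 2008 (end of the 15-day waiting period, which began when the fee estimate is provided on Mar 19, 2008) are Apr 17, 2008 and May 30, 2008 respectively; Apr 28, 2008 falls inside that range.
Step 4 — counting 35 days from May 13, 2008 (end of the 15-day hold period, which began when the non-exempt records are produced on Apr 28, 2008) gives a deadline of Jun 17, 2008; Jun 20, 2008 misses that deadline by 3 days.

Step 4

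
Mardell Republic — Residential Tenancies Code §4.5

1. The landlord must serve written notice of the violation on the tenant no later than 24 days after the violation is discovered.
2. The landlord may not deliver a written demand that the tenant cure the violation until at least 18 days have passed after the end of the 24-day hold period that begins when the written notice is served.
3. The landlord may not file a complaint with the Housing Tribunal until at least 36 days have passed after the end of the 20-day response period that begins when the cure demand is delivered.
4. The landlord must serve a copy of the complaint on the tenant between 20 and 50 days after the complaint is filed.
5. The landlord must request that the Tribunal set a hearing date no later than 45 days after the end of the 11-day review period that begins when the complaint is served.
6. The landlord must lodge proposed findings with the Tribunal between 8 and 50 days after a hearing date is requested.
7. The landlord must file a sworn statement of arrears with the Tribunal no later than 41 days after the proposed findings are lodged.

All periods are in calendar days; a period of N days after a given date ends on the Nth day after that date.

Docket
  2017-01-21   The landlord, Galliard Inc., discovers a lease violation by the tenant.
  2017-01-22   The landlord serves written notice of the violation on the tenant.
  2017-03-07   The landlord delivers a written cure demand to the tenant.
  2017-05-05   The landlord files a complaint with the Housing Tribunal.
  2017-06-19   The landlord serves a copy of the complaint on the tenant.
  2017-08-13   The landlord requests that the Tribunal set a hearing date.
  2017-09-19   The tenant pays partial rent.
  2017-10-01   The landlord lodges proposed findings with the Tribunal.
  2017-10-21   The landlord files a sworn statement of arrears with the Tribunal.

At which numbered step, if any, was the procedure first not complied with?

None — every step was satisfied

(1) due by 2017-01-21 + 24 days = 2017-02-14; done 2017-01-22 — timely.
(2) permitted from 2017-02-15 + 18 days = 2017-03-05 onward; done 2017-03-07 — permitted.
(3) permitted from 2017-03-27 + 36 days = 2017-05-02 onward; 2017-05-05 is on or after that date.
(4) the permitted window runs from 2017-05-05 + 20 = 2017-05-25 to 2017-05-05 + 50 = 2017-06-24; done 2017-06-19 — within the window.
(5) due by 2017-06-30 + 45 days = 2017-08-14; 2017-08-13 is within that limit.
(6) the permitted window runs from 2017-08-13 + 8 = 2017-08-21 to 2017-08-13 + 50 = 2017-10-02; 2017-10-01 falls inside that range.
(7) due by 2017-10-01 + 41 days = 2017-11-11; completed 2017-10-21, before the deadline.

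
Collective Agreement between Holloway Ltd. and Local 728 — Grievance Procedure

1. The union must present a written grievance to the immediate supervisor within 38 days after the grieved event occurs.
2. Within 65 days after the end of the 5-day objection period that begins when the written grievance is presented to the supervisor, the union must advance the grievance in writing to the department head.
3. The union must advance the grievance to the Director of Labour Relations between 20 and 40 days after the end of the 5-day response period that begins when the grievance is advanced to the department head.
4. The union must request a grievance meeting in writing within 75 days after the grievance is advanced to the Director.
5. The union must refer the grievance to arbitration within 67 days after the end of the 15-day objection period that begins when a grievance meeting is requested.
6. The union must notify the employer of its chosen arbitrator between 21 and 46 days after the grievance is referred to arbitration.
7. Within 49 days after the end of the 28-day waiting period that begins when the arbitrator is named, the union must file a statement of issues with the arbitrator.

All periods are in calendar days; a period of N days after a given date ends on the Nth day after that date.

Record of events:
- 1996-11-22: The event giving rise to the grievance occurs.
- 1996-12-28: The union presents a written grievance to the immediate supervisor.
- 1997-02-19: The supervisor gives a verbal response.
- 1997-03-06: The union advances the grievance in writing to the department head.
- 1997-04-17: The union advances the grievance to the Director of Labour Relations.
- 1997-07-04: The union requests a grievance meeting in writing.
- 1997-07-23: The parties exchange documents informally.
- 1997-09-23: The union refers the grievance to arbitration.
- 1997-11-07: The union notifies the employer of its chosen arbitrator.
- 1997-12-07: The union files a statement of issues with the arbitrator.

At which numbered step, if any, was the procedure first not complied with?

Step 1 — counting 38 days from 1996-11-22 (when the grieved event occurs) gives a deadline of 1996-12-30; done 1996-12-28 — timely.
Step 2 — counting 65 days from 1997-01-02 (end of the 5-day objection period, which began when the written grievance is presented to the supervisor on 1996-12-28) gives a deadline of 1997-03-08; done 1997-03-06 — timely.
Step 3 — 20 and 40 days from 1997-03-11 (end of the 5-day response period, which began when the grievance is advanced to the department head on 1997-03-06) are 1997-03-31 and 1997-04-20 respectively; 1997-04-17 falls inside that range.
Step 4 — counting 75 days from 1997-04-17 (when the grievance is advanced to the Director) gives a deadline of 1997-07-01; done 1997-07-04 — 3 days late.
No need to go further; step 4 was not satisfied.

Step 4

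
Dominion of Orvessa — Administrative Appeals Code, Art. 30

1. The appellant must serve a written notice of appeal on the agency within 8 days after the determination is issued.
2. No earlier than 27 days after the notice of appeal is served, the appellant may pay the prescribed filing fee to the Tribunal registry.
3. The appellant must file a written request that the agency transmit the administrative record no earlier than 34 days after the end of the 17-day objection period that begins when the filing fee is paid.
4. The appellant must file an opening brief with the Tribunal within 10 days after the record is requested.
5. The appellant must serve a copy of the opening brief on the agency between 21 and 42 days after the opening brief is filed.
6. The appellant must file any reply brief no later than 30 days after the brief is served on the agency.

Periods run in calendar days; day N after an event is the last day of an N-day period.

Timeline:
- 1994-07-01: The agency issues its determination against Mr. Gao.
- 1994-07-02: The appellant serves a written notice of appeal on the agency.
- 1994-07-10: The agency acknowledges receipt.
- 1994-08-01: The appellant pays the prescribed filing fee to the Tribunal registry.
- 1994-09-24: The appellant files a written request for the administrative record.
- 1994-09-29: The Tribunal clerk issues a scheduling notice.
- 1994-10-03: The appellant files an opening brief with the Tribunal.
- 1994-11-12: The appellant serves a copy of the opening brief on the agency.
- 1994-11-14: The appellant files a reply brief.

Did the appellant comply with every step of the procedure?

Yes

Step 1: 8 days after 1994-07-01 (when the determination is issued) is 1994-07-09; 1994-07-02 is within that limit.
Step 2: the earliest permitted date is 27 days after 1994-07-02 (when the notice of appeal is served), i.e. 1994-07-29; done 1994-08-01 — permitted.
Step 3: the earliest permitted date is 34 days after 1994-08-18 (end of the 17-day objection period, which began when the filing fee is paid on 1994-08-01), i.e. 1994-09-21; 1994-09-24 is on or after that date.
Step 4: 10 days after 1994-09-24 (when the record is requested) is 1994-10-04; completed 1994-10-03, before the deadline.
Step 5: the window is 21–42 days after 1994-10-03 (when the opening brief is filed), so 1994-10-24 through 1994-11-14; done 1994-11-12 — within the window.
Step 6: 30 days after 1994-11-12 (when the brief is served on the agency) is 1994-12-12; done 1994-11-14 — timely.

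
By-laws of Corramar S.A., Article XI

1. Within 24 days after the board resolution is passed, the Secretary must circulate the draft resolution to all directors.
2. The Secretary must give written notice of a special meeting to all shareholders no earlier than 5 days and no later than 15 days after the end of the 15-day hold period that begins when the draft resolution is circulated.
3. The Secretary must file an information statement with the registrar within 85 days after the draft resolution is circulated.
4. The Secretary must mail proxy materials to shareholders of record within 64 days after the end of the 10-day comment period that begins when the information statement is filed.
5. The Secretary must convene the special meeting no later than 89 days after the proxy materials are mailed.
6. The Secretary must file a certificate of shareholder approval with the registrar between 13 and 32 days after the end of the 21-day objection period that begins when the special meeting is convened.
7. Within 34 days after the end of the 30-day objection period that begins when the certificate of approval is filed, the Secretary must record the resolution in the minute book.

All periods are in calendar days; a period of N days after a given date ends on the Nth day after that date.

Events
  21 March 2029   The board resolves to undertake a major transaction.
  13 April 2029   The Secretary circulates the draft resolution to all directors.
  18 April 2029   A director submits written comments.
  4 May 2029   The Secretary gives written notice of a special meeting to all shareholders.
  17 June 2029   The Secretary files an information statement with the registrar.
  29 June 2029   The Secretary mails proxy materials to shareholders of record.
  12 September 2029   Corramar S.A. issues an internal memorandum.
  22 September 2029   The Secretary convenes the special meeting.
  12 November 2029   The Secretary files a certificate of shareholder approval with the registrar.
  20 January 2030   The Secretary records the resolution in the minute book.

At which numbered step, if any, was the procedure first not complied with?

Step 1 — counting 24 days from 21 March 2029 (when the board resolution is passed) gives a deadline of 14 April 2029; done 13 April 2029 — timely.
Step 2 — 5 and 15 days from 28 April 2029 (end of the 15-day hold period, which began when the draft resolution is circulated on 13 April 2029) are 3 May 2029 and 13 May 2029 respectively; done 4 May 2029 — within the window.
Step 3 — counting 85 days from 13 April 2029 (when the draft resolution is circulated) gives a deadline of 7 July 2029; done 17 June 2029 — timely.
Step 4 — counting 64 days from 27 June 2029 (end of the 10-day comment period, which began when the information statement is filed on 17 June 2029) gives a deadline of 30 August 2029; completed 29 June 2029, before the deadline.
Step 5 — counting 89 days from 29 June 2029 (when the proxy materials are mailed) gives a deadline of 26 September 2029; completed 22 September 2029, before the deadline.
Step 6 — 13 and 32 days from 13 October 2029 (end of the 21-day objection period, which began when the special meeting is convened on 22 September 2029) are 26 October 2029 and 14 November 2029 respectively; 12 November 2029 falls inside that range.
Step 7 — counting 34 days from 12 December 2029 (end of the 30-day objection period, which began when the certificate of approval is filed on 12 November 2029) gives a deadline of 15 January 2030; 20 January 2030 misses that deadline by 5 days.
No need to go further; step 7 was not satisfied.

Step 7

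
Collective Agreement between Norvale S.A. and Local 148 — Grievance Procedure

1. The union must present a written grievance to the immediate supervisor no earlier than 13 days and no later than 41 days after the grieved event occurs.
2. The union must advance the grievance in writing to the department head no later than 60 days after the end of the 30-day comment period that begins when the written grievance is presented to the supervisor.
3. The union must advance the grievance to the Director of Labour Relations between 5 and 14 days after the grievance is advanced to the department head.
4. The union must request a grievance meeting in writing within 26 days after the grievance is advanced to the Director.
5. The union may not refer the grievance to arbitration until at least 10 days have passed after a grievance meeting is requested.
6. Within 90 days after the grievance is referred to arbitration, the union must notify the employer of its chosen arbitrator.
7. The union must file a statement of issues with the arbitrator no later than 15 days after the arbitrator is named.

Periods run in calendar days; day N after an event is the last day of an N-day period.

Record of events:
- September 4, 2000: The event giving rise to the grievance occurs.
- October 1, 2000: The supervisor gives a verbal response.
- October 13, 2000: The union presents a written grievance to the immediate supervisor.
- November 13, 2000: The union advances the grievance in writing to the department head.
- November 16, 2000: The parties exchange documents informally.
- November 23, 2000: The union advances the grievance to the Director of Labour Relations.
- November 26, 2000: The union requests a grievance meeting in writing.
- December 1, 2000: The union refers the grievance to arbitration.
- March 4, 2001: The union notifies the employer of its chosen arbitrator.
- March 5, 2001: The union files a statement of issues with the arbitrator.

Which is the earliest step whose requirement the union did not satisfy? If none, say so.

Step 1: the window is 13–41 days after September 4, 2000 (when the grieved event occurs), so September 17, 2000 through October 15, 2000; done October 13, 2000, which is between those dates.
Step 2: 60 days after November 12, 2000 (end of the 30-day comment period, which began when the written grievance is presented to the supervisor on October 13, 2000) is January 11, 2001; done November 13, 2000 — timely.
Step 3: the window is 5–14 days after November 13, 2000 (when the grievance is advanced to the department head), so November 18, 2000 through November 27, 2000; done November 23, 2000, which is between those dates.
Step 4: 26 days after November 23, 2000 (when the grievance is advanced to the Director) is December 19, 2000; completed November 26, 2000, before the deadline.
Step 5: the earliest permitted date is 10 days after November 26, 2000 (when a grievance meeting is requested), i.e. December 6, 2000; acted on December 1, 2000, 5 days prematurely.

Step 5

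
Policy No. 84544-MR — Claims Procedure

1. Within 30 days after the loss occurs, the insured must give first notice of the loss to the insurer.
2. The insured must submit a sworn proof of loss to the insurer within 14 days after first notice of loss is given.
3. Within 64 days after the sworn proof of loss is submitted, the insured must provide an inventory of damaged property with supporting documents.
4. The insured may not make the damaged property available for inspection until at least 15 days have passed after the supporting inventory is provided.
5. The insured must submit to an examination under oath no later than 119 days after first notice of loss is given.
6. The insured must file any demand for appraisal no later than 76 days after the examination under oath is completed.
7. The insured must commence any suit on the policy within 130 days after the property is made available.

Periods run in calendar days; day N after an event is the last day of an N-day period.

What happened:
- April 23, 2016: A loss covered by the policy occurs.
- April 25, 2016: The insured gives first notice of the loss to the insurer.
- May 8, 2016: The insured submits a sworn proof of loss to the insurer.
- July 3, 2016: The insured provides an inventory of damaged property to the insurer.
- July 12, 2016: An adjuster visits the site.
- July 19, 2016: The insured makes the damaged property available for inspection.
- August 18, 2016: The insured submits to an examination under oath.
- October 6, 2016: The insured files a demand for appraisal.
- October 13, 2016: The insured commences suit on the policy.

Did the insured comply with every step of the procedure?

Yes

Step 1: 30 days after April 23, 2016 (when the loss occurs) is May 23, 2016; April 25, 2016 is within that limit.
Step 2: 14 days after April 25, 2016 (when first notice of loss is given) is May 9, 2016; done May 8, 2016 — timely.
Step 3: 64 days after May 8, 2016 (when the sworn proof of loss is submitted) is July 11, 2016; July 3, 2016 is within that limit.
Step 4: the earliest permitted date is 15 days after July 3, 2016 (when the supporting inventory is provided), i.e. July 18, 2016; done July 19, 2016, after the minimum wait.
Step 5: 119 days after April 25, 2016 (when first notice of loss is given) is August 22, 2016; completed August 18, 2016, before the deadline.
Step 6: 76 days after August 18, 2016 (when the examination under oath is completed) is November 2, 2016; October 6, 2016 is within that limit.
Step 7: 130 days after July 19, 2016 (when the property is made available) is November 26, 2016; completed October 13, 2016, before the deadline.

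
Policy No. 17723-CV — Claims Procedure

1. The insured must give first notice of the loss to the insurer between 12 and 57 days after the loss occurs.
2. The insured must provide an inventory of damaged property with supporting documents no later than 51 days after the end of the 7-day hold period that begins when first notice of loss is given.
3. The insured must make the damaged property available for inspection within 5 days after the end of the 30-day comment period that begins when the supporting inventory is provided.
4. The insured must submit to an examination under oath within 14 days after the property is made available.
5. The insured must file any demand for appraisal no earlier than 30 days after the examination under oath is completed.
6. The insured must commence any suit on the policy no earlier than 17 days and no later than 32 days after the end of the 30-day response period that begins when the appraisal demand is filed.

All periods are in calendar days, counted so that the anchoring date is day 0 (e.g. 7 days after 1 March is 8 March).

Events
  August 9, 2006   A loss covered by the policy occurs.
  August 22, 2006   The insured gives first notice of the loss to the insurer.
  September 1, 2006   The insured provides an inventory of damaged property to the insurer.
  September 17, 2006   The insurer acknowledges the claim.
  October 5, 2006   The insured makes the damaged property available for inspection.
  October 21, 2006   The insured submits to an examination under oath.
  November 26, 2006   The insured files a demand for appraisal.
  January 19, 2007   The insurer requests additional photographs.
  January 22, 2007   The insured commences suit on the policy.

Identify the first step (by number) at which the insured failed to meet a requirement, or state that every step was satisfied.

Step 4

Step 1 — 12 and 57 days from August 9, 2006 (when the loss occurs) are August 21, 2006 and October 5, 2006 respectively; August 22, 2006 falls inside that range.
Step 2 — counting 51 days from August 29, 2006 (end of the 7-day hold period, which began when first notice of loss is given on August 22, 2006) gives a deadline of October 19, 2006; done September 1, 2006 — timely.
Step 3 — counting 5 days from October 1, 2006 (end of the 30-day comment period, which began when the supporting inventory is provided on September 1, 2006) gives a deadline of October 6, 2006; completed October 5, 2006, before the deadline.
Step 4 — counting 14 days from October 5, 2006 (when the property is made available) gives a deadline of October 19, 2006; done October 21, 2006 — 2 days late.
The analysis stops there.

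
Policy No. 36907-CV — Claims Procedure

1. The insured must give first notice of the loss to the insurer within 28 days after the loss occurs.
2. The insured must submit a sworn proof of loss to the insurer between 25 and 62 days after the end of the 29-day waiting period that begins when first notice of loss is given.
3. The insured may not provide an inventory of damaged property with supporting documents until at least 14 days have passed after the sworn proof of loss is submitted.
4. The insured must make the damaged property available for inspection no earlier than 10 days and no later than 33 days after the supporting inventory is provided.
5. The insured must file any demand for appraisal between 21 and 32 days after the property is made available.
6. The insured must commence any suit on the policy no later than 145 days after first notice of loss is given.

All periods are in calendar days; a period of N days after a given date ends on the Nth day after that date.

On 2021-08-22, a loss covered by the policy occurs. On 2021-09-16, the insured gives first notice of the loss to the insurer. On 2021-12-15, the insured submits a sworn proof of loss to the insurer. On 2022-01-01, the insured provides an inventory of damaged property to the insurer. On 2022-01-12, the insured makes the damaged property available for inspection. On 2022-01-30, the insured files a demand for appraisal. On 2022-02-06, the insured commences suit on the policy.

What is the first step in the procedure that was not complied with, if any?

(1) due by 2021-08-22 + 28 days = 2021-09-19; done 2021-09-16 — timely.
(2) the permitted window runs from 2021-10-15 + 25 = 2021-11-09 to 2021-10-15 + 62 = 2021-12-16; done 2021-12-15 — within the window.
(3) permitted from 2021-12-15 + 14 days = 2021-12-29 onward; done 2022-01-01, after the minimum wait.
(4) the permitted window runs from 2022-01-01 + 10 = 2022-01-11 to 2022-01-01 + 33 = 2022-02-03; done 2022-01-12, which is between those dates.
(5) the permitted window runs from 2022-01-12 + 21 = 2022-02-02 to 2022-01-12 + 32 = 2022-02-13; 2022-01-30 is 3 days too early.
That is the first point of non-compliance.

Step 5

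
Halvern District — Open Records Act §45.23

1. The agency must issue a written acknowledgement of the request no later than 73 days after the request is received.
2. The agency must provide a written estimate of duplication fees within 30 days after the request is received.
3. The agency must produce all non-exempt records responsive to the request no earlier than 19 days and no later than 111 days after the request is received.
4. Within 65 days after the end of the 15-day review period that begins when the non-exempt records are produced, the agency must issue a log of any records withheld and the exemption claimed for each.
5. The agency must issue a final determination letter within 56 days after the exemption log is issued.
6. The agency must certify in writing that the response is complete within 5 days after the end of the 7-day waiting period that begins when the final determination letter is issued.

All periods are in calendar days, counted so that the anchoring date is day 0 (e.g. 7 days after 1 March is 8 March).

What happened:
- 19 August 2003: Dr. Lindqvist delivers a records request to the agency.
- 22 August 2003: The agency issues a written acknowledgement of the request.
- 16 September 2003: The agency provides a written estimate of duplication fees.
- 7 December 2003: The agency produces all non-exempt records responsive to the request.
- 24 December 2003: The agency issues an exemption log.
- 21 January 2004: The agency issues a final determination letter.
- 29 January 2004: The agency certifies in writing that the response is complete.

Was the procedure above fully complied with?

(1) due by 19 August 2003 + 73 days = 31 October 2003; 22 August 2003 is within that limit.
(2) due by 19 August 2003 + 30 days = 18 September 2003; completed 16 September 2003, before the deadline.
(3) the permitted window runs from 19 August 2003 + 19 = 7 September 2003 to 19 August 2003 + 111 = 8 December 2003; done 7 December 2003, which is between those dates.
(4) due by 22 December 2003 + 65 days = 25 February 2004; 24 December 2003 is within that limit.
(5) due by 24 December 2003 + 56 days = 18 February 2004; 21 January 2004 is within that limit.
(6) due by 28 January 2004 + 5 days = 2 February 2004; completed 29 January 2004, before the deadline.

Yes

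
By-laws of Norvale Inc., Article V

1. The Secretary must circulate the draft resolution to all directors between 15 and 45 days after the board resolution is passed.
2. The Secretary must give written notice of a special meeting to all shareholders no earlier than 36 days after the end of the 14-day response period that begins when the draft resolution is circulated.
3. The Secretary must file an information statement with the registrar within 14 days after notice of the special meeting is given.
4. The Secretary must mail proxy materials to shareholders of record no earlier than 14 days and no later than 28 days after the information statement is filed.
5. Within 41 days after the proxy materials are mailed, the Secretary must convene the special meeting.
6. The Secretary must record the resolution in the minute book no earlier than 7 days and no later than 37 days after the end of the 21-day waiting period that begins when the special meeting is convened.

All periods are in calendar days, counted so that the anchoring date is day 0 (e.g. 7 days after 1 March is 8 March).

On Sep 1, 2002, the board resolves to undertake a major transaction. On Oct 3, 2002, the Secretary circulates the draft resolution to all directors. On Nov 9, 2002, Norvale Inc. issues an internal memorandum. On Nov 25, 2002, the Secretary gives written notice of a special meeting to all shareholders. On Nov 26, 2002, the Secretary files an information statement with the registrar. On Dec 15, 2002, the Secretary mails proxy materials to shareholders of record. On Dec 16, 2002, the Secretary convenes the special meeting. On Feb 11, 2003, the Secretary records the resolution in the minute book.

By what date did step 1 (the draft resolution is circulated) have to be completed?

Oct 16, 2002

Step 1 runs from Sep 1, 2002, when the board resolution is passed. The window is 15–45 days after Sep 1, 2002; it closes on Oct 16, 2002.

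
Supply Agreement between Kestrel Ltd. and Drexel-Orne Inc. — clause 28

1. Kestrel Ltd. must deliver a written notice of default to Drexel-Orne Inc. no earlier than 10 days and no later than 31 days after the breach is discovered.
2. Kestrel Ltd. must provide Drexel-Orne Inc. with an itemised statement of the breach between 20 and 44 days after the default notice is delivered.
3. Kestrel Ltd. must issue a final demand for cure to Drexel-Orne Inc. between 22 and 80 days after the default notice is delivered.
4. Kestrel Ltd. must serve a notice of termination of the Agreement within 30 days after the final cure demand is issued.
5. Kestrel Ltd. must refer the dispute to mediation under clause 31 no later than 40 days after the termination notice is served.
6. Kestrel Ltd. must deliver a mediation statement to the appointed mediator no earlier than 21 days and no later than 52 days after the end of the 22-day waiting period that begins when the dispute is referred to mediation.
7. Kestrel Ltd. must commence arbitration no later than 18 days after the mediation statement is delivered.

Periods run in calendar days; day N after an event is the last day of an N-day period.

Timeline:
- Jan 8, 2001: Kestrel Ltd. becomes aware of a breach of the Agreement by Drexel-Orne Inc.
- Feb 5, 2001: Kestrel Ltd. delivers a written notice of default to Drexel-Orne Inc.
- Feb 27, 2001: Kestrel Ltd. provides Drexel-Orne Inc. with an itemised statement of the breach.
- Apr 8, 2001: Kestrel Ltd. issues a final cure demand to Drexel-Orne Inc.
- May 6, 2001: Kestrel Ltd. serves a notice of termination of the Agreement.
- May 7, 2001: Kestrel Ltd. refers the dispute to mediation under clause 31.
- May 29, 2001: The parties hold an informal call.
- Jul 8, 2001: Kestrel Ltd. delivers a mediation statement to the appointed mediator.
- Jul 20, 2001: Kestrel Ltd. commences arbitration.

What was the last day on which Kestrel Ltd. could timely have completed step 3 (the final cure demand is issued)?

Step 3 runs from Feb 5, 2001, when the default notice is delivered. The window is 22–80 days after Feb 5, 2001; it closes on Apr 26, 2001.

Apr 26, 2001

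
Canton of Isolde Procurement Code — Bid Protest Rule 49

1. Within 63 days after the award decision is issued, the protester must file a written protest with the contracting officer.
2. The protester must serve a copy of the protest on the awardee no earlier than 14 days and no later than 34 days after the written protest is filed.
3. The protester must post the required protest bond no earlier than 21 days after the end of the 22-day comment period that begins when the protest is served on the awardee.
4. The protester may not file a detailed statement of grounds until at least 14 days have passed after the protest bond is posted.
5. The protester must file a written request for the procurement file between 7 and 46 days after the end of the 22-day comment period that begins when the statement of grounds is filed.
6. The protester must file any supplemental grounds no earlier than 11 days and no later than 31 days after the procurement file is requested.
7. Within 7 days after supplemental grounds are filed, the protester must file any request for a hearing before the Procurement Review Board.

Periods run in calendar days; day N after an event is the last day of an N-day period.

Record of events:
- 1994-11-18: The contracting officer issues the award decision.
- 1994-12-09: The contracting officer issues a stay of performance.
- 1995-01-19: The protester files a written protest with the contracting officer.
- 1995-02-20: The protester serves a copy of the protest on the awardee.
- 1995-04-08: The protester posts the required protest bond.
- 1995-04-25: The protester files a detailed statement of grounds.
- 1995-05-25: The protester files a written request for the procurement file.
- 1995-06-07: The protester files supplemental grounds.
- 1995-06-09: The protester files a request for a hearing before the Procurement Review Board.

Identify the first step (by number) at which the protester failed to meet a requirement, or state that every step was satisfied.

Step 1 — counting 63 days from 1994-11-18 (when the award decision is issued) gives a deadline of 1995-01-20; completed 1995-01-19, before the deadline.
Step 2 — 14 and 34 days from 1995-01-19 (when the written protest is filed) are 1995-02-02 and 1995-02-22 respectively; done 1995-02-20 — within the window.
Step 3 — must wait 21 days from 1995-03-14 (end of the 22-day comment period, which began when the protest is served on the awardee on 1995-02-20), so not before 1995-04-04; 1995-04-08 is on or after that date.
Step 4 — must wait 14 days from 1995-04-08 (when the protest bond is posted), so not before 1995-04-22; done 1995-04-25 — permitted.
Step 5 — 7 and 46 days from 1995-05-17 (end of the 22-day comment period, which began when the statement of grounds is filed on 1995-04-25) are 1995-05-24 and 1995-07-02 respectively; done 1995-05-25 — within the window.
Step 6 — 11 and 31 days from 1995-05-25 (when the procurement file is requested) are 1995-06-05 and 1995-06-25 respectively; 1995-06-07 falls inside that range.
Step 7 — counting 7 days from 1995-06-07 (when supplemental grounds are filed) gives a deadline of 1995-06-14; done 1995-06-09 — timely.

None — every step was satisfied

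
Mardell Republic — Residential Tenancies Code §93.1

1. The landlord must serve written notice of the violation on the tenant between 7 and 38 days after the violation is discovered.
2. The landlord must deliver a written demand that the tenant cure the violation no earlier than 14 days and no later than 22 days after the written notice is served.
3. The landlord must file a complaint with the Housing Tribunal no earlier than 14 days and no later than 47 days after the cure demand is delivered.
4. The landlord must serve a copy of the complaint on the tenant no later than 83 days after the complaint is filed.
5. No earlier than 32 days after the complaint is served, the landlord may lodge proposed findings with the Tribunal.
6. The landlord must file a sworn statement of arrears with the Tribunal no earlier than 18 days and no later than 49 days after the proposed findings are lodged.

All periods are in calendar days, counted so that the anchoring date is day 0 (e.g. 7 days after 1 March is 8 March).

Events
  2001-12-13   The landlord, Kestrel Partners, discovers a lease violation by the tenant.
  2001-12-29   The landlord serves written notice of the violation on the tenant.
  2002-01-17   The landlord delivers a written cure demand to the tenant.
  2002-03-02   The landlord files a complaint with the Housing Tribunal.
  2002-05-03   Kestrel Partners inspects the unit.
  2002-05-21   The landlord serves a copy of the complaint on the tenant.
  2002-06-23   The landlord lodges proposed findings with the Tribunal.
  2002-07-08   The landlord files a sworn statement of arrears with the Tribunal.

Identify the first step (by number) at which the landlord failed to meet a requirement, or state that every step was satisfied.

Step 1: the window is 7–38 days after 2001-12-13 (when the violation is discovered), so 2001-12-20 through 2002-01-20; done 2001-12-29 — within the window.
Step 2: the window is 14–22 days after 2001-12-29 (when the written notice is served), so 2002-01-12 through 2002-01-20; done 2002-01-17 — within the window.
Step 3: the window is 14–47 days after 2002-01-17 (when the cure demand is delivered), so 2002-01-31 through 2002-03-05; 2002-03-02 falls inside that range.
Step 4: 83 days after 2002-03-02 (when the complaint is filed) is 2002-05-24; completed 2002-05-21, before the deadline.
Step 5: the earliest permitted date is 32 days after 2002-05-21 (when the complaint is served), i.e. 2002-06-22; done 2002-06-23 — permitted.
Step 6: the window is 18–49 days after 2002-06-23 (when the proposed findings are lodged), so 2002-07-11 through 2002-08-11; done 2002-07-08 — 3 days before the window opened.

Step 6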